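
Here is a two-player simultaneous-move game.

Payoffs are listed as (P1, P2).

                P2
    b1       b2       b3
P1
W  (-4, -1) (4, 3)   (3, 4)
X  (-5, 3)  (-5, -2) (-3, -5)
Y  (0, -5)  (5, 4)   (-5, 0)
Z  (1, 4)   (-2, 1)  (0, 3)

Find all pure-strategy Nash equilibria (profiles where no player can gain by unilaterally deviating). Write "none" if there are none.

(W, b1): P1 can switch to Y (-4 → 0). Not NE.
(W, b2): P1 can switch to Y (4 → 5). Not NE.
(W, b3): P1 gets 3, best alternative 0; P2 gets 4, best alternative 3. No profitable deviation — NE.
(X, b1): P1 can switch to W (-5 → -4). Not NE.
(X, b2): P1 can switch to W (-5 → 4). Not NE.
(X, b3): P1 can switch to W (-3 → 3). Not NE.
(Y, b1): P1 can switch to Z (0 → 1). Not NE.
(Y, b2): P1 gets 5, best alternative 4; P2 gets 4, best alternative 0. No profitable deviation — NE.
(Y, b3): P1 can switch to W (-5 → 3). Not NE.
(Z, b1): P1 gets 1, best alternative 0; P2 gets 4, best alternative 3. No profitable deviation — NE.
(Z, b2): P1 can switch to W (-2 → 4). Not NE.
(Z, b3): P1 can switch to W (0 → 3). Not NE.

Pure-strategy Nash equilibria: (W, b3); (Y, b2); (Z, b1)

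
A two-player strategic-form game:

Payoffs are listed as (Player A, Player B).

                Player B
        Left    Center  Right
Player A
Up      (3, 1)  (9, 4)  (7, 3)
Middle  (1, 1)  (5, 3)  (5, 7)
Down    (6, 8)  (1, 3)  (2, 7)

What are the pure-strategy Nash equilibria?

Player A against Left: payoffs 3, 1, 6 → best response Down.
Player A against Center: payoffs 9, 5, 1 → best response Up.
Player A against Right: payoffs 7, 5, 2 → best response Up.
Player B against Up: payoffs 1, 4, 3 → best response Center.
Player B against Middle: payoffs 1, 3, 7 → best response Right.
Player B against Down: payoffs 8, 3, 7 → best response Left.
Mutual best responses: (Up, Center); (Down, Left).

(Up, Center); (Down, Left)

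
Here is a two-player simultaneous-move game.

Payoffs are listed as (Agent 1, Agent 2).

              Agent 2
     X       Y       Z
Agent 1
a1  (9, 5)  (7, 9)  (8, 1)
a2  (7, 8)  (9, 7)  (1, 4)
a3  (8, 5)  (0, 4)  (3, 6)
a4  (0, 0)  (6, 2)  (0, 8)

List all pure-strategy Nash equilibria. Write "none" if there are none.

No pure-strategy Nash equilibrium.

Agent 1 against X: payoffs 9, 7, 8, 0 → best response a1.
Agent 1 against Y: payoffs 7, 9, 0, 6 → best response a2.
Agent 1 against Z: payoffs 8, 1, 3, 0 → best response a1.
Agent 2 against a1: payoffs 5, 9, 1 → best response Y.
Agent 2 against a2: payoffs 8, 7, 4 → best response X.
Agent 2 against a3: payoffs 5, 4, 6 → best response Z.
Agent 2 against a4: payoffs 0, 2, 8 → best response Z.
No profile is a mutual best response for all players.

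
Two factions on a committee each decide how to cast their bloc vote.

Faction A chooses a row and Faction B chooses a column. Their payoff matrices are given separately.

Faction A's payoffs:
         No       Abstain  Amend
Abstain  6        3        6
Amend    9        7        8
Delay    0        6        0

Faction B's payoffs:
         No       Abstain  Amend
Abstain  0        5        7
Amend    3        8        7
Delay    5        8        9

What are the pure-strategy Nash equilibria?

Pure NE: (Amend, Abstain)

Faction A against No: payoffs 6, 9, 0 → best response Amend.
Faction A against Abstain: payoffs 3, 7, 6 → best response Amend.
Faction A against Amend: payoffs 6, 8, 0 → best response Amend.
Faction B against Abstain: payoffs 0, 5, 7 → best response Amend.
Faction B against Amend: payoffs 3, 8, 7 → best response Abstain.
Faction B against Delay: payoffs 5, 8, 9 → best response Amend.
Mutual best responses: (Amend, Abstain).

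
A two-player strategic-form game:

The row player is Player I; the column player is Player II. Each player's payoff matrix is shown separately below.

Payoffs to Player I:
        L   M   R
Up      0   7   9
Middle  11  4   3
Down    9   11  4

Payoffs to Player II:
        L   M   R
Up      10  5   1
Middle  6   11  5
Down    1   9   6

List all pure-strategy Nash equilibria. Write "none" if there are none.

The unique pure-strategy Nash equilibrium is (Down, M).

Mark each player's best response to every combination of opponents' strategies; a profile where every player is best-responding is a pure Nash equilibrium.
Player I against L: payoffs 0, 11, 9 → best response Middle.
Player I against M: payoffs 7, 4, 11 → best response Down.
Player I against R: payoffs 9, 3, 4 → best response Up.
Player II against Up: payoffs 10, 5, 1 → best response L.
Player II against Middle: payoffs 6, 11, 5 → best response M.
Player II against Down: payoffs 1, 9, 6 → best response M.
Mutual best responses: (Down, M).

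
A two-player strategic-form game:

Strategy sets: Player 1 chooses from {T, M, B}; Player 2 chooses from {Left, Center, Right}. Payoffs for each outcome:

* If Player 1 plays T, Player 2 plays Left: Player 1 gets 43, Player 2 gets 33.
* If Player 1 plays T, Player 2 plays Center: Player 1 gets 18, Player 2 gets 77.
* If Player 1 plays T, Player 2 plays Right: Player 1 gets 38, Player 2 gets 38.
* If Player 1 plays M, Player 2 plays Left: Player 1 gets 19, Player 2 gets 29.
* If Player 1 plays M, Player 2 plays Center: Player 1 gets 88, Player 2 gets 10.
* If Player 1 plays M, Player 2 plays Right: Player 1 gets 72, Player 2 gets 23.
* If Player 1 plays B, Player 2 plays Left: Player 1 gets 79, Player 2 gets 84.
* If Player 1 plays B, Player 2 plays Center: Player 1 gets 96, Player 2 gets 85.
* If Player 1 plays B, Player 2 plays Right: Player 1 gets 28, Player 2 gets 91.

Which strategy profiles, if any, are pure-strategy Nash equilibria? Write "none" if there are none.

(T, Left): Player 1 can switch to B (43 → 79). Not NE.
(T, Center): Player 1 can switch to M (18 → 88). Not NE.
(T, Right): Player 1 can switch to M (38 → 72). Not NE.
(M, Left): Player 1 can switch to T (19 → 43). Not NE.
(M, Center): Player 1 can switch to B (88 → 96). Not NE.
(M, Right): Player 2 can switch to Left (23 → 29). Not NE.
(B, Left): Player 2 can switch to Center (84 → 85). Not NE.
(B, Center): Player 2 can switch to Right (85 → 91). Not NE.
(B, Right): Player 1 can switch to T (28 → 38). Not NE.

none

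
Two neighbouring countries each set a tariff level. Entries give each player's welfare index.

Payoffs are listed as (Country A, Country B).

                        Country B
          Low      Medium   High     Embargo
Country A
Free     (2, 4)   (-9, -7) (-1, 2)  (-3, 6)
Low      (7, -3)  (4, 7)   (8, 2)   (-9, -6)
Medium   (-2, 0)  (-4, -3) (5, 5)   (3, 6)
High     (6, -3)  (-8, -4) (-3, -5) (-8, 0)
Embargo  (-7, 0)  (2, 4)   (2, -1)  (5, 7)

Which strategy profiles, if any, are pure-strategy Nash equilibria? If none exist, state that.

Check each profile: it is a Nash equilibrium iff no player can strictly gain by switching unilaterally.
(Free, Low): Country A can switch to Low (2 → 7). Not NE.
(Free, Medium): Country A can switch to Low (-9 → 4). Not NE.
(Free, High): Country A can switch to Low (-1 → 8). Not NE.
(Free, Embargo): Country A can switch to Medium (-3 → 3). Not NE.
(Low, Low): Country B can switch to Medium (-3 → 7). Not NE.
(Low, Medium): Country A gets 4, best alternative 2; Country B gets 7, best alternative 2. No profitable deviation — NE.
(Low, High): Country B can switch to Medium (2 → 7). Not NE.
(Embargo, Embargo): Country A gets 5, best alternative 3; Country B gets 7, best alternative 4. No profitable deviation — NE.
(The remaining 12 profiles each have a profitable deviation by the same check.)

(Low, Medium), (Embargo, Embargo)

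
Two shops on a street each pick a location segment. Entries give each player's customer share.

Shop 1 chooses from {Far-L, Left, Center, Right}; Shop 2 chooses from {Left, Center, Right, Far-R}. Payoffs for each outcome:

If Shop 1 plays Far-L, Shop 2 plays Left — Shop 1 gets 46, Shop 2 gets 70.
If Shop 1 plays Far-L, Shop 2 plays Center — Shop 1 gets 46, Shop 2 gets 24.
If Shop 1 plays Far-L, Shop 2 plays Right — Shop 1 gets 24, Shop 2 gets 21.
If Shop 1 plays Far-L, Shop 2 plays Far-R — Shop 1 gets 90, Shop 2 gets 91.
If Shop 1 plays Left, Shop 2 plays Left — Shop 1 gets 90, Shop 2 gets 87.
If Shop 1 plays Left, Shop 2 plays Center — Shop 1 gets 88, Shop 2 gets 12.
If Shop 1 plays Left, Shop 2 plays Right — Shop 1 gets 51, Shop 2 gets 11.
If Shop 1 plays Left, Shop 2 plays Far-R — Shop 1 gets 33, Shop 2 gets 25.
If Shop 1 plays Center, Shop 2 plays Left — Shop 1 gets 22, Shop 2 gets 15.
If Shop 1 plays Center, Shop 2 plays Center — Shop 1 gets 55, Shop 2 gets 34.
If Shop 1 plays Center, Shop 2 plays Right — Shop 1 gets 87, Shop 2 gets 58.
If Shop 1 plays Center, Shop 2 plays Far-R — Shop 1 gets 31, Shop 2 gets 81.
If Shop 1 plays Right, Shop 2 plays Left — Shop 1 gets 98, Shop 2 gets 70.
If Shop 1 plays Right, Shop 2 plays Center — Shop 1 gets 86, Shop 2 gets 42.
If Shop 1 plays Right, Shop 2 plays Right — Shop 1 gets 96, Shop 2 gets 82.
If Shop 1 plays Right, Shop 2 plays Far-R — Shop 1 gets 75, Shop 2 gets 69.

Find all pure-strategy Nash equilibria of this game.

(Far-L, Left): Shop 1 can switch to Left (46 → 90). Not NE.
(Far-L, Center): Shop 1 can switch to Left (46 → 88). Not NE.
(Far-L, Right): Shop 1 can switch to Left (24 → 51). Not NE.
(Far-L, Far-R): Shop 1 gets 90, best alternative 75; Shop 2 gets 91, best alternative 70. No profitable deviation — NE.
(Left, Left): Shop 1 can switch to Right (90 → 98). Not NE.
(Left, Center): Shop 2 can switch to Left (12 → 87). Not NE.
(Left, Right): Shop 1 can switch to Center (51 → 87). Not NE.
(Left, Far-R): Shop 1 can switch to Far-L (33 → 90). Not NE.
(Center, Left): Shop 1 can switch to Far-L (22 → 46). Not NE.
(Center, Center): Shop 1 can switch to Left (55 → 88). Not NE.
(Center, Right): Shop 1 can switch to Right (87 → 96). Not NE.
(Center, Far-R): Shop 1 can switch to Far-L (31 → 90). Not NE.
(Right, Left): Shop 2 can switch to Right (70 → 82). Not NE.
(Right, Right): Shop 1 gets 96, best alternative 87; Shop 2 gets 82, best alternative 70. No profitable deviation — NE.
(The remaining 2 profiles each have a profitable deviation by the same check.)

Pure-strategy Nash equilibria: (Far-L, Far-R), (Right, Right)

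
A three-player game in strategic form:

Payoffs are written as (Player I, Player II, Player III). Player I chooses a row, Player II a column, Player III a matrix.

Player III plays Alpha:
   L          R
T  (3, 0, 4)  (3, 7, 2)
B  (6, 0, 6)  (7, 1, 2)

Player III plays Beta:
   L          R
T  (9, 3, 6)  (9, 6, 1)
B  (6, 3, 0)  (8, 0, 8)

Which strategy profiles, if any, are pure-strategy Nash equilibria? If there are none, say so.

Player I against (L, Alpha): payoffs 3, 6 → best response B.
Player I against (L, Beta): payoffs 9, 6 → best response T.
Player I against (R, Alpha): payoffs 3, 7 → best response B.
Player I against (R, Beta): payoffs 9, 8 → best response T.
Player II against (T, Alpha): payoffs 0, 7 → best response R.
Player II against (T, Beta): payoffs 3, 6 → best response R.
Player II against (B, Alpha): payoffs 0, 1 → best response R.
Player II against (B, Beta): payoffs 3, 0 → best response L.
Player III against (T, L): payoffs 4, 6 → best response Beta.
Player III against (T, R): payoffs 2, 1 → best response Alpha.
Player III against (B, L): payoffs 6, 0 → best response Alpha.
Player III against (B, R): payoffs 2, 8 → best response Beta.
No profile is a mutual best response for all players.

none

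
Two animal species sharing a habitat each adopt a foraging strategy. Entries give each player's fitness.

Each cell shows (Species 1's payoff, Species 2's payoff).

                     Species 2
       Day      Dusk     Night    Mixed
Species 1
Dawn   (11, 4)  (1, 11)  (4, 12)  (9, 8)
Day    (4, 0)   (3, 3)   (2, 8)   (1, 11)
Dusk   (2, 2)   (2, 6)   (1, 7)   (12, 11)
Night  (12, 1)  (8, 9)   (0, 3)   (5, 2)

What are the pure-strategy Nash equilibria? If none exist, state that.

(Dawn, Night), (Dusk, Mixed), (Night, Dusk)

Mark each player's best response to every combination of opponents' strategies; a profile where every player is best-responding is a pure Nash equilibrium.
Species 1 against Day: payoffs 11, 4, 2, 12 → best response Night.
Species 1 against Dusk: payoffs 1, 3, 2, 8 → best response Night.
Species 1 against Night: payoffs 4, 2, 1, 0 → best response Dawn.
Species 1 against Mixed: payoffs 9, 1, 12, 5 → best response Dusk.
Species 2 against Dawn: payoffs 4, 11, 12, 8 → best response Night.
Species 2 against Day: payoffs 0, 3, 8, 11 → best response Mixed.
Species 2 against Dusk: payoffs 2, 6, 7, 11 → best response Mixed.
Species 2 against Night: payoffs 1, 9, 3, 2 → best response Dusk.
Mutual best responses: (Dawn, Night); (Dusk, Mixed); (Night, Dusk).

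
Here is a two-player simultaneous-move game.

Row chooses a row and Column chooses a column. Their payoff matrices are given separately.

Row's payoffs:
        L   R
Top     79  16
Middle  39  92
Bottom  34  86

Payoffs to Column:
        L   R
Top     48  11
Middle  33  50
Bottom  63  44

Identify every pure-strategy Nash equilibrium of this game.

Row against L: payoffs 79, 39, 34 → best response Top.
Row against R: payoffs 16, 92, 86 → best response Middle.
Column against Top: payoffs 48, 11 → best response L.
Column against Middle: payoffs 33, 50 → best response R.
Column against Bottom: payoffs 63, 44 → best response L.
Mutual best responses: (Top, L); (Middle, R).

Pure-strategy Nash equilibria: (Top, L), (Middle, R)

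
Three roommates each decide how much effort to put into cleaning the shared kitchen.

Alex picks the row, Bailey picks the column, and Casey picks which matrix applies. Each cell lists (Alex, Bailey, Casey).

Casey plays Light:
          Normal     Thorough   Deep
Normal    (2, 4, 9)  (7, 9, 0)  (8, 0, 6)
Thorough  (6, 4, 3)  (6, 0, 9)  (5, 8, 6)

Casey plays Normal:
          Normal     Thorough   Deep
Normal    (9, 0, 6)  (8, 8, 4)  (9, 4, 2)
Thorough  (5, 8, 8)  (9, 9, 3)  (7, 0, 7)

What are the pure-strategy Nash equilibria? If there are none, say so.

none

Mark each player's best response to every combination of opponents' strategies; a profile where every player is best-responding is a pure Nash equilibrium.
Alex against (Normal, Light): payoffs 2, 6 → best response Thorough.
Alex against (Normal, Normal): payoffs 9, 5 → best response Normal.
Alex against (Thorough, Light): payoffs 7, 6 → best response Normal.
Alex against (Thorough, Normal): payoffs 8, 9 → best response Thorough.
Alex against (Deep, Light): payoffs 8, 5 → best response Normal.
Alex against (Deep, Normal): payoffs 9, 7 → best response Normal.
Bailey against (Normal, Light): payoffs 4, 9, 0 → best response Thorough.
Bailey against (Normal, Normal): payoffs 0, 8, 4 → best response Thorough.
Bailey against (Thorough, Light): payoffs 4, 0, 8 → best response Deep.
Bailey against (Thorough, Normal): payoffs 8, 9, 0 → best response Thorough.
Casey against (Normal, Normal): payoffs 9, 6 → best response Light.
Casey against (Normal, Thorough): payoffs 0, 4 → best response Normal.
Casey against (Normal, Deep): payoffs 6, 2 → best response Light.
Casey against (Thorough, Normal): payoffs 3, 8 → best response Normal.
Casey against (Thorough, Thorough): payoffs 9, 3 → best response Light.
Casey against (Thorough, Deep): payoffs 6, 7 → best response Normal.
No profile is a mutual best response for all players.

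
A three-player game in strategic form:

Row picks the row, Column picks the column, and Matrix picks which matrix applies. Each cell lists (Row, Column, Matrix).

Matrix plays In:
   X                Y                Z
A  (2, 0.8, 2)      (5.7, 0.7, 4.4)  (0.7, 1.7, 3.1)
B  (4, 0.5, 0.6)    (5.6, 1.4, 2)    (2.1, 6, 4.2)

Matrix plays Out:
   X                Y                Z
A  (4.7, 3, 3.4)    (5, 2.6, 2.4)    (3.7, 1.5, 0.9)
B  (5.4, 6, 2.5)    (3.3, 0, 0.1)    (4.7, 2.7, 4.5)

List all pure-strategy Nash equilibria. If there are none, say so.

(A, X, In): Row can switch to B (2 → 4). Not NE.
(A, X, Out): Row can switch to B (4.7 → 5.4). Not NE.
(A, Y, In): Column can switch to X (0.7 → 0.8). Not NE.
(A, Y, Out): Column can switch to X (2.6 → 3). Not NE.
(A, Z, In): Row can switch to B (0.7 → 2.1). Not NE.
(A, Z, Out): Row can switch to B (3.7 → 4.7). Not NE.
(B, X, Out): Row gets 5.4, best alternative 4.7; Column gets 6, best alternative 2.7; Matrix gets 2.5, best alternative 0.6. No profitable deviation — NE.
(The remaining 5 profiles each have a profitable deviation by the same check.)

Pure NE: (B, X, Out)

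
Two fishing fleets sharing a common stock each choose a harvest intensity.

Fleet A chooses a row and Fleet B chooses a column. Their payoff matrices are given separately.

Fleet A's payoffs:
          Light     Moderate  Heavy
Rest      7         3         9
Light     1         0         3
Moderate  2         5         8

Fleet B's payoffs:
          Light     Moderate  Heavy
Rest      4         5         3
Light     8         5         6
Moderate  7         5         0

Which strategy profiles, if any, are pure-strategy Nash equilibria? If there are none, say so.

For each player, find the best response to each opponent profile; mutual best responses are the pure NE.
Fleet A against Light: payoffs 7, 1, 2 → best response Rest.
Fleet A against Moderate: payoffs 3, 0, 5 → best response Moderate.
Fleet A against Heavy: payoffs 9, 3, 8 → best response Rest.
Fleet B against Rest: payoffs 4, 5, 3 → best response Moderate.
Fleet B against Light: payoffs 8, 5, 6 → best response Light.
Fleet B against Moderate: payoffs 7, 5, 0 → best response Light.
No profile is a mutual best response for all players.

none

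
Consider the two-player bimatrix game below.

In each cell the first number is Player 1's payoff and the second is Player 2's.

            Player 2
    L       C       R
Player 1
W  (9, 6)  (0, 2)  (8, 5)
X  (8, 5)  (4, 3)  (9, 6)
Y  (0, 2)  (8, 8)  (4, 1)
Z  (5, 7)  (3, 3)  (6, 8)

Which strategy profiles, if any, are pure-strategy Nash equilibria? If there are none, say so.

Player 1 against L: payoffs 9, 8, 0, 5 → best response W.
Player 1 against C: payoffs 0, 4, 8, 3 → best response Y.
Player 1 against R: payoffs 8, 9, 4, 6 → best response X.
Player 2 against W: payoffs 6, 2, 5 → best response L.
Player 2 against X: payoffs 5, 3, 6 → best response R.
Player 2 against Y: payoffs 2, 8, 1 → best response C.
Player 2 against Z: payoffs 7, 3, 8 → best response R.
Mutual best responses: (W, L); (X, R); (Y, C).

(W, L); (X, R); (Y, C)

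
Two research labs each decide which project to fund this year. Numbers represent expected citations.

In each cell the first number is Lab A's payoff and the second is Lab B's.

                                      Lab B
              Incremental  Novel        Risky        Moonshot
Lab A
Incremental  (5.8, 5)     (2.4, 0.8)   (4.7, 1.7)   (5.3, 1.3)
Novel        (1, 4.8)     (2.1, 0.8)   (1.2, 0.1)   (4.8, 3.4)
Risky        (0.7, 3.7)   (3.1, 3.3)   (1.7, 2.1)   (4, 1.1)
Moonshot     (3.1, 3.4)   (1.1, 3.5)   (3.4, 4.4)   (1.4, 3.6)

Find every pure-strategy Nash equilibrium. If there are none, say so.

(Incremental, Incremental)

For each player, find the best response to each opponent profile; mutual best responses are the pure NE.
Lab A against Incremental: payoffs 5.8, 1, 0.7, 3.1 → best response Incremental.
Lab A against Novel: payoffs 2.4, 2.1, 3.1, 1.1 → best response Risky.
Lab A against Risky: payoffs 4.7, 1.2, 1.7, 3.4 → best response Incremental.
Lab A against Moonshot: payoffs 5.3, 4.8, 4, 1.4 → best response Incremental.
Lab B against Incremental: payoffs 5, 0.8, 1.7, 1.3 → best response Incremental.
Lab B against Novel: payoffs 4.8, 0.8, 0.1, 3.4 → best response Incremental.
Lab B against Risky: payoffs 3.7, 3.3, 2.1, 1.1 → best response Incremental.
Lab B against Moonshot: payoffs 3.4, 3.5, 4.4, 3.6 → best response Risky.
Mutual best responses: (Incremental, Incremental).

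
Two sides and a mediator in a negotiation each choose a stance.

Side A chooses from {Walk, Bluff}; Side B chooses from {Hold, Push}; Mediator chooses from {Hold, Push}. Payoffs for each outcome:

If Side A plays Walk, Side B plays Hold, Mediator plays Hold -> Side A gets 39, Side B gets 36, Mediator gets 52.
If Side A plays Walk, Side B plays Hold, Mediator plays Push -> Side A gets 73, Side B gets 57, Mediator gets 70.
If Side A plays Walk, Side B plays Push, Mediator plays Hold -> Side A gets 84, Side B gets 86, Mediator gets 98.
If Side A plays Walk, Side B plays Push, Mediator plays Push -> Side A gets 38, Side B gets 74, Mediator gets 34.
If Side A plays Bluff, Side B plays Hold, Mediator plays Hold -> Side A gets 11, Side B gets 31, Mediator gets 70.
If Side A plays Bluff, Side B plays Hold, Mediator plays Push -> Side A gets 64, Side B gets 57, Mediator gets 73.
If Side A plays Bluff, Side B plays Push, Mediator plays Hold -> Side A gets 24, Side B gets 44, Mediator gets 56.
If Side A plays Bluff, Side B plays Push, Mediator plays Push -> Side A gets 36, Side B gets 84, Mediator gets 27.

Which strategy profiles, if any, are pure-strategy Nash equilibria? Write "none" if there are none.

Side A against (Hold, Hold): payoffs 39, 11 → best response Walk.
Side A against (Hold, Push): payoffs 73, 64 → best response Walk.
Side A against (Push, Hold): payoffs 84, 24 → best response Walk.
Side A against (Push, Push): payoffs 38, 36 → best response Walk.
Side B against (Walk, Hold): payoffs 36, 86 → best response Push.
Side B against (Walk, Push): payoffs 57, 74 → best response Push.
Side B against (Bluff, Hold): payoffs 31, 44 → best response Push.
Side B against (Bluff, Push): payoffs 57, 84 → best response Push.
Mediator against (Walk, Hold): payoffs 52, 70 → best response Push.
Mediator against (Walk, Push): payoffs 98, 34 → best response Hold.
Mediator against (Bluff, Hold): payoffs 70, 73 → best response Push.
Mediator against (Bluff, Push): payoffs 56, 27 → best response Hold.
Mutual best responses: (Walk, Push, Hold).

Pure NE: (Walk, Push, Hold)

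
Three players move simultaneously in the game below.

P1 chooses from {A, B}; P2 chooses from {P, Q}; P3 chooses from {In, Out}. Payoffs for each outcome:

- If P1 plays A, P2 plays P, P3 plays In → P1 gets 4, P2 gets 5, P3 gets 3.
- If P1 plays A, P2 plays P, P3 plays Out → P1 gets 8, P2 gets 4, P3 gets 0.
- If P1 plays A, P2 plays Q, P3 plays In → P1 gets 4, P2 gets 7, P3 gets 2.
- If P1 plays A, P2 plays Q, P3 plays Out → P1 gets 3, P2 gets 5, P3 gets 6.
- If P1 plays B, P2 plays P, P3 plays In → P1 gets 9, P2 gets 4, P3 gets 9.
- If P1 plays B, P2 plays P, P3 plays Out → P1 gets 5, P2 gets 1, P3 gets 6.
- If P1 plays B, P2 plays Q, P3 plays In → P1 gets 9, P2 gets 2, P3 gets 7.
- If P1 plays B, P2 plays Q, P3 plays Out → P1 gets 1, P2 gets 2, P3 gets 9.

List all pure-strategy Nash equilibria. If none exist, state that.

(A, P, In): P1 can switch to B (4 → 9). Not NE.
(A, P, Out): P2 can switch to Q (4 → 5). Not NE.
(A, Q, In): P1 can switch to B (4 → 9). Not NE.
(A, Q, Out): P1 gets 3, best alternative 1; P2 gets 5, best alternative 4; P3 gets 6, best alternative 2. No profitable deviation — NE.
(B, P, In): P1 gets 9, best alternative 4; P2 gets 4, best alternative 2; P3 gets 9, best alternative 6. No profitable deviation — NE.
(B, P, Out): P1 can switch to A (5 → 8). Not NE.
(B, Q, In): P2 can switch to P (2 → 4). Not NE.
(B, Q, Out): P1 can switch to A (1 → 3). Not NE.

(A, Q, Out), (B, P, In)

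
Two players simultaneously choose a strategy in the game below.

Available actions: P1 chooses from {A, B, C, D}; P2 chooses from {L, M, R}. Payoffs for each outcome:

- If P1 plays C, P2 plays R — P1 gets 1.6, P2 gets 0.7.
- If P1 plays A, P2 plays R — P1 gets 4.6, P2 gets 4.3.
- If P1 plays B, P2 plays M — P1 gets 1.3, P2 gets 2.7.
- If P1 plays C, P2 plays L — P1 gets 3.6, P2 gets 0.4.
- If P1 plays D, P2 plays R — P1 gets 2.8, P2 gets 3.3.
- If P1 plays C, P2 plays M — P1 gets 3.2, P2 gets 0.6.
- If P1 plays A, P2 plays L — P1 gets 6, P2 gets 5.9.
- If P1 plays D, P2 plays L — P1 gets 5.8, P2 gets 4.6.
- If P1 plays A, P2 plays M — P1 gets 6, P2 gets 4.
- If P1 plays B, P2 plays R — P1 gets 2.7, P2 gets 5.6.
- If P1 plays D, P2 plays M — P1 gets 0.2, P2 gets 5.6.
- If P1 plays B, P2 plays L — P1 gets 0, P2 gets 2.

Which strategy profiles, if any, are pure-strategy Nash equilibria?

For each player, find the best response to each opponent profile; mutual best responses are the pure NE.
P1 against L: payoffs 6, 0, 3.6, 5.8 → best response A.
P1 against M: payoffs 6, 1.3, 3.2, 0.2 → best response A.
P1 against R: payoffs 4.6, 2.7, 1.6, 2.8 → best response A.
P2 against A: payoffs 5.9, 4, 4.3 → best response L.
P2 against B: payoffs 2, 2.7, 5.6 → best response R.
P2 against C: payoffs 0.4, 0.6, 0.7 → best response R.
P2 against D: payoffs 4.6, 5.6, 3.3 → best response M.
Mutual best responses: (A, L).

(A, L)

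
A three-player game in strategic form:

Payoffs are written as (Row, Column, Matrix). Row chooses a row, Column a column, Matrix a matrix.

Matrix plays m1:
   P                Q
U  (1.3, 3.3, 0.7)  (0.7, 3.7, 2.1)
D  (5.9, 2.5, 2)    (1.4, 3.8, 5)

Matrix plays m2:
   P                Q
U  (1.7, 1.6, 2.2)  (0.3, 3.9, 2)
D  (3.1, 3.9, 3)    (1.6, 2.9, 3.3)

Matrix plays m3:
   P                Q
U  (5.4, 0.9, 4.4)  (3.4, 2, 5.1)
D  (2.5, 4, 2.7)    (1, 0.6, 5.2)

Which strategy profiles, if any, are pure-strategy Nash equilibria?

(U, P, m1): Row can switch to D (1.3 → 5.9). Not NE.
(U, P, m2): Row can switch to D (1.7 → 3.1). Not NE.
(U, P, m3): Column can switch to Q (0.9 → 2). Not NE.
(U, Q, m1): Row can switch to D (0.7 → 1.4). Not NE.
(U, Q, m2): Row can switch to D (0.3 → 1.6). Not NE.
(U, Q, m3): Row gets 3.4, best alternative 1; Column gets 2, best alternative 0.9; Matrix gets 5.1, best alternative 2.1. No profitable deviation — NE.
(D, P, m1): Column can switch to Q (2.5 → 3.8). Not NE.
(D, P, m2): Row gets 3.1, best alternative 1.7; Column gets 3.9, best alternative 2.9; Matrix gets 3, best alternative 2.7. No profitable deviation — NE.
(D, P, m3): Row can switch to U (2.5 → 5.4). Not NE.
(D, Q, m1): Matrix can switch to m3 (5 → 5.2). Not NE.
(D, Q, m2): Column can switch to P (2.9 → 3.9). Not NE.
(D, Q, m3): Row can switch to U (1 → 3.4). Not NE.

The pure Nash equilibria are (U, Q, m3); (D, P, m2).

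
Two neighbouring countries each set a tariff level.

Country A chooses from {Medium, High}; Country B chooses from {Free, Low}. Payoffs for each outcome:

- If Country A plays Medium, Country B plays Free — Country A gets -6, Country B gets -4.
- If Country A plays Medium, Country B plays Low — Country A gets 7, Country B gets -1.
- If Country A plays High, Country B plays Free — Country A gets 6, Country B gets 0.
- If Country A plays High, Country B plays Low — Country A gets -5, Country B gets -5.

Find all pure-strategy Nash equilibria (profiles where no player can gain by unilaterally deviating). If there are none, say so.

Country A against Free: payoffs -6, 6 → best response High.
Country A against Low: payoffs 7, -5 → best response Medium.
Country B against Medium: payoffs -4, -1 → best response Low.
Country B against High: payoffs 0, -5 → best response Free.
Mutual best responses: (Medium, Low); (High, Free).

(Medium, Low) and (High, Free)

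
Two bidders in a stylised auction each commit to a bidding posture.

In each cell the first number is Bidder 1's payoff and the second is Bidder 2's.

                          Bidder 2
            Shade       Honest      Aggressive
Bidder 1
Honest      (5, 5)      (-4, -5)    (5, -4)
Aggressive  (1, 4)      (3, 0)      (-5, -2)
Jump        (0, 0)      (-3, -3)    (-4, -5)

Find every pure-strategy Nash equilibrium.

(Honest, Shade): Bidder 1 gets 5, best alternative 1; Bidder 2 gets 5, best alternative -4. No profitable deviation — NE.
(Honest, Honest): Bidder 1 can switch to Aggressive (-4 → 3). Not NE.
(Honest, Aggressive): Bidder 2 can switch to Shade (-4 → 5). Not NE.
(Aggressive, Shade): Bidder 1 can switch to Honest (1 → 5). Not NE.
(Aggressive, Honest): Bidder 2 can switch to Shade (0 → 4). Not NE.
(Aggressive, Aggressive): Bidder 1 can switch to Honest (-5 → 5). Not NE.
(Jump, Shade): Bidder 1 can switch to Honest (0 → 5). Not NE.
(Jump, Honest): Bidder 1 can switch to Aggressive (-3 → 3). Not NE.
(Jump, Aggressive): Bidder 1 can switch to Honest (-4 → 5). Not NE.

Pure NE: (Honest, Shade)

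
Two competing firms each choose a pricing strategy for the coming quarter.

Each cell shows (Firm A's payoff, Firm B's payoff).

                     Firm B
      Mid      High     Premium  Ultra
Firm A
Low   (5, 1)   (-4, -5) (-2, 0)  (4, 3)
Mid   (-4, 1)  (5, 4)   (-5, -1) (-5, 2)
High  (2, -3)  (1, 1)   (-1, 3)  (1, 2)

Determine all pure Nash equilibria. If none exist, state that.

For each player, find the best response to each opponent profile; mutual best responses are the pure NE.
Firm A against Mid: payoffs 5, -4, 2 → best response Low.
Firm A against High: payoffs -4, 5, 1 → best response Mid.
Firm A against Premium: payoffs -2, -5, -1 → best response High.
Firm A against Ultra: payoffs 4, -5, 1 → best response Low.
Firm B against Low: payoffs 1, -5, 0, 3 → best response Ultra.
Firm B against Mid: payoffs 1, 4, -1, 2 → best response High.
Firm B against High: payoffs -3, 1, 3, 2 → best response Premium.
Mutual best responses: (Low, Ultra); (Mid, High); (High, Premium).

Pure-strategy Nash equilibria: (Low, Ultra); (Mid, High); (High, Premium)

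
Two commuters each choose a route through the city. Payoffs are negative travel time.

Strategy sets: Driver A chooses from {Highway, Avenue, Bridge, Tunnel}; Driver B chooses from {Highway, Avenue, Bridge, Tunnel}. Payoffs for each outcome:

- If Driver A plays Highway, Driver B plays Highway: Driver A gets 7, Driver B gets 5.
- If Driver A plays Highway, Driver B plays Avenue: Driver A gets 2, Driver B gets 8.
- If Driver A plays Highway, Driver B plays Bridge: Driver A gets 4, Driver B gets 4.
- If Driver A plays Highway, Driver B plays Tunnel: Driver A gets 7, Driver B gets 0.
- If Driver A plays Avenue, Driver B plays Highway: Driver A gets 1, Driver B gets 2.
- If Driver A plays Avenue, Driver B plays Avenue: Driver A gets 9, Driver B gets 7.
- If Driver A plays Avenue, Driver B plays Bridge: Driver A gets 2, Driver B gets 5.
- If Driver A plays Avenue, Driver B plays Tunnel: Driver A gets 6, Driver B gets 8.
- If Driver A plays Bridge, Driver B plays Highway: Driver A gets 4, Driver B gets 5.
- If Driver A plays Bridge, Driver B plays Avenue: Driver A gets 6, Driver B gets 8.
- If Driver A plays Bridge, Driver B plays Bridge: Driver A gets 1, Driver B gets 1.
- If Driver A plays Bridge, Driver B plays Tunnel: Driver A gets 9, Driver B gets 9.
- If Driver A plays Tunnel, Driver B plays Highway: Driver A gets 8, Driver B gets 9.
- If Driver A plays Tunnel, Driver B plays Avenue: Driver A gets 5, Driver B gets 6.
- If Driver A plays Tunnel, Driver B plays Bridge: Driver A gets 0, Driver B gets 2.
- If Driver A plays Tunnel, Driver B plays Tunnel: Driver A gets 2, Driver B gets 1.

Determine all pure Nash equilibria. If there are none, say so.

Driver A against Highway: payoffs 7, 1, 4, 8 → best response Tunnel.
Driver A against Avenue: payoffs 2, 9, 6, 5 → best response Avenue.
Driver A against Bridge: payoffs 4, 2, 1, 0 → best response Highway.
Driver A against Tunnel: payoffs 7, 6, 9, 2 → best response Bridge.
Driver B against Highway: payoffs 5, 8, 4, 0 → best response Avenue.
Driver B against Avenue: payoffs 2, 7, 5, 8 → best response Tunnel.
Driver B against Bridge: payoffs 5, 8, 1, 9 → best response Tunnel.
Driver B against Tunnel: payoffs 9, 6, 2, 1 → best response Highway.
Mutual best responses: (Bridge, Tunnel); (Tunnel, Highway).

The pure Nash equilibria are (Bridge, Tunnel), (Tunnel, Highway).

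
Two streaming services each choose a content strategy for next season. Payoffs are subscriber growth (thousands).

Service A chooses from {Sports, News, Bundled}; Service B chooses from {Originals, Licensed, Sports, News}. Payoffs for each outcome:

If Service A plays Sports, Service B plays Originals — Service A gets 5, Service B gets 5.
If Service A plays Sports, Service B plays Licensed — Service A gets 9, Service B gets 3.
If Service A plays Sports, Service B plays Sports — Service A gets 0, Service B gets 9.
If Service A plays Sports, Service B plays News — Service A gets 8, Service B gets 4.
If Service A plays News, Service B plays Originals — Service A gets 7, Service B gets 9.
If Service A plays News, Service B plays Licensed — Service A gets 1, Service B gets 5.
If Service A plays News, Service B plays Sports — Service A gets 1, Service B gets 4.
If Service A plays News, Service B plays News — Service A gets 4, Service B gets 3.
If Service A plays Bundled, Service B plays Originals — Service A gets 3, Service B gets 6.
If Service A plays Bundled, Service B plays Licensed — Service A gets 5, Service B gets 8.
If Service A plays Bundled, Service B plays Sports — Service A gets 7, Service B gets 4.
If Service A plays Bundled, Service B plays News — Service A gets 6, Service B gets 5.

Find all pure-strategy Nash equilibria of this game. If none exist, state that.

Pure NE: (News, Originals)

Service A against Originals: payoffs 5, 7, 3 → best response News.
Service A against Licensed: payoffs 9, 1, 5 → best response Sports.
Service A against Sports: payoffs 0, 1, 7 → best response Bundled.
Service A against News: payoffs 8, 4, 6 → best response Sports.
Service B against Sports: payoffs 5, 3, 9, 4 → best response Sports.
Service B against News: payoffs 9, 5, 4, 3 → best response Originals.
Service B against Bundled: payoffs 6, 8, 4, 5 → best response Licensed.
Mutual best responses: (News, Originals).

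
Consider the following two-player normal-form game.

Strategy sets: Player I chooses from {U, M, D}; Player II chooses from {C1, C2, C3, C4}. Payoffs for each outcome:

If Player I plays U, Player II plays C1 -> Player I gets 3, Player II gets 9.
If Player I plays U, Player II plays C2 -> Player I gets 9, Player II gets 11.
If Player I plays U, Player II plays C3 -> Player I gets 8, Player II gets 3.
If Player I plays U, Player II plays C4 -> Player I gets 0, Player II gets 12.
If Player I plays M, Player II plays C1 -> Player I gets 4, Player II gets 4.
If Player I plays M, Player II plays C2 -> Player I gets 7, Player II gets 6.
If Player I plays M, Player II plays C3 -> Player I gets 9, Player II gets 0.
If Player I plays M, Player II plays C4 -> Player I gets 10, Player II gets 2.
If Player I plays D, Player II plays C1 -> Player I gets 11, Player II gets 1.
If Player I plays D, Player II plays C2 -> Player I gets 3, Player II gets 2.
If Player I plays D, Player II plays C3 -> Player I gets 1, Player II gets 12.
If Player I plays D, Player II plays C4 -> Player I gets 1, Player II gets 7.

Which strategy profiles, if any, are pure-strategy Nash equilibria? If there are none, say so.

For each player, find the best response to each opponent profile; mutual best responses are the pure NE.
Player I against C1: payoffs 3, 4, 11 → best response D.
Player I against C2: payoffs 9, 7, 3 → best response U.
Player I against C3: payoffs 8, 9, 1 → best response M.
Player I against C4: payoffs 0, 10, 1 → best response M.
Player II against U: payoffs 9, 11, 3, 12 → best response C4.
Player II against M: payoffs 4, 6, 0, 2 → best response C2.
Player II against D: payoffs 1, 2, 12, 7 → best response C3.
No profile is a mutual best response for all players.

No pure-strategy Nash equilibrium.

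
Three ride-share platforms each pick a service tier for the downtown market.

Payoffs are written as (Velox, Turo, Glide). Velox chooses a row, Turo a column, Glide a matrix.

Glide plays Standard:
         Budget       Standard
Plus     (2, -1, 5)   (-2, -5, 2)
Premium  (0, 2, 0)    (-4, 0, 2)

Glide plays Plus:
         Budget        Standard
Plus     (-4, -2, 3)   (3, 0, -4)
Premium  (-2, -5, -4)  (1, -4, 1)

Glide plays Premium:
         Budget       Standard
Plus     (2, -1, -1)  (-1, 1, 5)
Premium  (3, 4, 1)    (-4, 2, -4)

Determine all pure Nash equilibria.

The pure Nash equilibria are (Plus, Budget, Standard) and (Plus, Standard, Premium) and (Premium, Budget, Premium).

Check each profile: it is a Nash equilibrium iff no player can strictly gain by switching unilaterally.
(Plus, Budget, Standard): Velox gets 2, best alternative 0; Turo gets -1, best alternative -5; Glide gets 5, best alternative 3. No profitable deviation — NE.
(Plus, Budget, Plus): Velox can switch to Premium (-4 → -2). Not NE.
(Plus, Budget, Premium): Velox can switch to Premium (2 → 3). Not NE.
(Plus, Standard, Standard): Turo can switch to Budget (-5 → -1). Not NE.
(Plus, Standard, Plus): Glide can switch to Standard (-4 → 2). Not NE.
(Plus, Standard, Premium): Velox gets -1, best alternative -4; Turo gets 1, best alternative -1; Glide gets 5, best alternative 2. No profitable deviation — NE.
(Premium, Budget, Standard): Velox can switch to Plus (0 → 2). Not NE.
(Premium, Budget, Plus): Turo can switch to Standard (-5 → -4). Not NE.
(Premium, Budget, Premium): Velox gets 3, best alternative 2; Turo gets 4, best alternative 2; Glide gets 1, best alternative 0. No profitable deviation — NE.
(Premium, Standard, Standard): Velox can switch to Plus (-4 → -2). Not NE.
(Premium, Standard, Plus): Velox can switch to Plus (1 → 3). Not NE.
(Premium, Standard, Premium): Velox can switch to Plus (-4 → -1). Not NE.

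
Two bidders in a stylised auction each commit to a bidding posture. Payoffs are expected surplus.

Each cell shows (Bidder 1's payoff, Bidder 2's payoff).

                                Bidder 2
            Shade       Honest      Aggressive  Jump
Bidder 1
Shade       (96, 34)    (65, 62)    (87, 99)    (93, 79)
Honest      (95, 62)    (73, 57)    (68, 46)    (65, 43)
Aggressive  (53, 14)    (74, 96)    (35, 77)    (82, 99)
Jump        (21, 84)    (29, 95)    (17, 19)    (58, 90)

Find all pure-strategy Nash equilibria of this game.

(Shade, Shade): Bidder 2 can switch to Honest (34 → 62). Not NE.
(Shade, Honest): Bidder 1 can switch to Honest (65 → 73). Not NE.
(Shade, Aggressive): Bidder 1 gets 87, best alternative 68; Bidder 2 gets 99, best alternative 79. No profitable deviation — NE.
(Shade, Jump): Bidder 2 can switch to Aggressive (79 → 99). Not NE.
(Honest, Shade): Bidder 1 can switch to Shade (95 → 96). Not NE.
(Honest, Honest): Bidder 1 can switch to Aggressive (73 → 74). Not NE.
(Honest, Aggressive): Bidder 1 can switch to Shade (68 → 87). Not NE.
(Honest, Jump): Bidder 1 can switch to Shade (65 → 93). Not NE.
(Aggressive, Shade): Bidder 1 can switch to Shade (53 → 96). Not NE.
(The remaining 7 profiles each have a profitable deviation by the same check.)

The unique pure-strategy Nash equilibrium is (Shade, Aggressive).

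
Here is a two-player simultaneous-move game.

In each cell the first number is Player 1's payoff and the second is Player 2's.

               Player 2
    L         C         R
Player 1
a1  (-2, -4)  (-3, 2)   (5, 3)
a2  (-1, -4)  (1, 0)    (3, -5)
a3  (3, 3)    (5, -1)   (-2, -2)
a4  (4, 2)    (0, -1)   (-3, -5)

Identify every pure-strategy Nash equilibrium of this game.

Check each profile: it is a Nash equilibrium iff no player can strictly gain by switching unilaterally.
(a1, L): Player 1 can switch to a2 (-2 → -1). Not NE.
(a1, C): Player 1 can switch to a2 (-3 → 1). Not NE.
(a1, R): Player 1 gets 5, best alternative 3; Player 2 gets 3, best alternative 2. No profitable deviation — NE.
(a2, L): Player 1 can switch to a3 (-1 → 3). Not NE.
(a2, C): Player 1 can switch to a3 (1 → 5). Not NE.
(a2, R): Player 1 can switch to a1 (3 → 5). Not NE.
(a3, L): Player 1 can switch to a4 (3 → 4). Not NE.
(a3, C): Player 2 can switch to L (-1 → 3). Not NE.
(a3, R): Player 1 can switch to a1 (-2 → 5). Not NE.
(a4, L): Player 1 gets 4, best alternative 3; Player 2 gets 2, best alternative -1. No profitable deviation — NE.
(The remaining 2 profiles each have a profitable deviation by the same check.)

Pure-strategy Nash equilibria: (a1, R), (a4, L)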